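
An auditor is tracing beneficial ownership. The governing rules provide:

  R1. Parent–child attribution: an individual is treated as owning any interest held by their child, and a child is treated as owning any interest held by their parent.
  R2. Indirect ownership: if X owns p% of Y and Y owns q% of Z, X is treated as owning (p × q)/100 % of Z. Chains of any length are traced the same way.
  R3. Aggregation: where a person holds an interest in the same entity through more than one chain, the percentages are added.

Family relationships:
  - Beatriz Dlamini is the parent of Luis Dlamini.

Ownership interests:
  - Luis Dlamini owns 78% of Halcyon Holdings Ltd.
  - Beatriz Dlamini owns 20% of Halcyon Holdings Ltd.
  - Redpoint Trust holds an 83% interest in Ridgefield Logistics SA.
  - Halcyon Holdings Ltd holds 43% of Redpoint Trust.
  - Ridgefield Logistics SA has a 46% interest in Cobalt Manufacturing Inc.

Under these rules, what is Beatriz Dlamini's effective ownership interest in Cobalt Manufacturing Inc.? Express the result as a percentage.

16.089052%

By parent–child attribution (R1), Beatriz Dlamini is treated as also owning Luis Dlamini's interest in Halcyon Holdings Ltd, giving 20% + 78% = 98%.
Chain via Halcyon Holdings Ltd → Redpoint Trust → Ridgefield Logistics SA (R2): 98% × 43% × 83% × 46% = 16.089052% of Cobalt Manufacturing Inc.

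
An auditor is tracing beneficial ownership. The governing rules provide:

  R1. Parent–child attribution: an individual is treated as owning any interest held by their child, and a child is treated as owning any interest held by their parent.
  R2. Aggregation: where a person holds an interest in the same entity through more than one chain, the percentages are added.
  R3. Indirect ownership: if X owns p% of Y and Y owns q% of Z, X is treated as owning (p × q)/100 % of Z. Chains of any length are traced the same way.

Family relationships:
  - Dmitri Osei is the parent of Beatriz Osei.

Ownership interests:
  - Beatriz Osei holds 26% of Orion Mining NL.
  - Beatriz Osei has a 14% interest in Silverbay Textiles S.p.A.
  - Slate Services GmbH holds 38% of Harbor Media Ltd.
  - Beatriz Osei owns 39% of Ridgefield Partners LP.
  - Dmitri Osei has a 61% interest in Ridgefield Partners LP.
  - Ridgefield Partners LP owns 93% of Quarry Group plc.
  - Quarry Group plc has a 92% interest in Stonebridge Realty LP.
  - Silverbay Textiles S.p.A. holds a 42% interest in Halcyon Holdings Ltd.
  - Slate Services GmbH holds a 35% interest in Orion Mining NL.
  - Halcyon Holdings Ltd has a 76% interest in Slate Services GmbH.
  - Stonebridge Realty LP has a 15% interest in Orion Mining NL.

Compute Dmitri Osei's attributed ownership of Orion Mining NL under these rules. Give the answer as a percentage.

40.39808%

By parent–child attribution (R1), Dmitri Osei is treated as also owning Beatriz Osei's interest in Ridgefield Partners LP, giving 61% + 39% = 100%.
By parent–child attribution (R1), Dmitri Osei is treated as owning Beatriz Osei's 14% interest in Silverbay Textiles S.p.A.
By parent–child attribution (R1), Dmitri Osei is treated as owning Beatriz Osei's 26% interest in Orion Mining NL.
Chain via Ridgefield Partners LP → Quarry Group plc → Stonebridge Realty LP (R3): 100% × 93% × 92% × 15% = 12.834% of Orion Mining NL.
Chain via Silverbay Textiles S.p.A. → Halcyon Holdings Ltd → Slate Services GmbH (R3): 14% × 42% × 76% × 35% = 1.56408% of Orion Mining NL.
Direct interest in Orion Mining NL: 26%.
Aggregating (R2): 12.834% + 1.56408% + 26% = 40.39808%.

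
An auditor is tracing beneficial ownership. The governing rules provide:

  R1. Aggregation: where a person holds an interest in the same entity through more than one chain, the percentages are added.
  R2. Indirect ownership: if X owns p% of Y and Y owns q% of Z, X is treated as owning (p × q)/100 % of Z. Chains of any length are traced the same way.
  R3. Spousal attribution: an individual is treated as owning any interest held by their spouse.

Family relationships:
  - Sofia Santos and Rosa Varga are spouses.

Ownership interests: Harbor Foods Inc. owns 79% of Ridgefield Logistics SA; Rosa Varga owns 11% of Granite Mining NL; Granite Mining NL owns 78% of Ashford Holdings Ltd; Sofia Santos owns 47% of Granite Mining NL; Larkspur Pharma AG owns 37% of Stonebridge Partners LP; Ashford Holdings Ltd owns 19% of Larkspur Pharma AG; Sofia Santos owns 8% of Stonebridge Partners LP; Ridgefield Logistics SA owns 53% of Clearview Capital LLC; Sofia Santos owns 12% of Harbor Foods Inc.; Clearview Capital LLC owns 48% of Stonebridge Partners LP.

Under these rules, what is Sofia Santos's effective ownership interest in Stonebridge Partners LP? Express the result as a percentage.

By spousal attribution (R3), Sofia Santos is treated as also owning Rosa Varga's interest in Granite Mining NL, giving 47% + 11% = 58%.
Chain via Granite Mining NL → Ashford Holdings Ltd → Larkspur Pharma AG (R2): 58% × 78% × 19% × 37% = 3.180372% of Stonebridge Partners LP.
Chain via Harbor Foods Inc. → Ridgefield Logistics SA → Clearview Capital LLC (R2): 12% × 79% × 53% × 48% = 2.411712% of Stonebridge Partners LP.
Direct interest in Stonebridge Partners LP: 8%.
Aggregating (R1): 3.180372% + 2.411712% + 8% = 13.592084%.

13.592084%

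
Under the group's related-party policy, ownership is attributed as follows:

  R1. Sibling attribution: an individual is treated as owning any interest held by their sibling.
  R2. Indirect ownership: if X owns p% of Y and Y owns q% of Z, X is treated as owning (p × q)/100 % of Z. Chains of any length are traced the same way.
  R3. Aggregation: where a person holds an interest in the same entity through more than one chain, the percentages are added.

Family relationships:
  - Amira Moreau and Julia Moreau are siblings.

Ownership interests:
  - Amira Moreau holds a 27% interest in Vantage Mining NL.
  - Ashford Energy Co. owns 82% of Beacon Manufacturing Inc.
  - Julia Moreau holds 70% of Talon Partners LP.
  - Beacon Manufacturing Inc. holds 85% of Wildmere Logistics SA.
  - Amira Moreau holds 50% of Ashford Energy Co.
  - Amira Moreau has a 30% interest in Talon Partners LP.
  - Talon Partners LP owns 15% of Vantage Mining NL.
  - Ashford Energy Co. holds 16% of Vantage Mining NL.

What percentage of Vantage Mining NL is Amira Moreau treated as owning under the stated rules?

50%

By sibling attribution (R1), Amira Moreau is treated as also owning Julia Moreau's interest in Talon Partners LP, giving 30% + 70% = 100%.
Chain via Ashford Energy Co. (R2): 50% × 16% = 8% of Vantage Mining NL.
Chain via Talon Partners LP (R2): 100% × 15% = 15% of Vantage Mining NL.
Direct interest in Vantage Mining NL: 27%.
Aggregating (R3): 8% + 15% + 27% = 50%.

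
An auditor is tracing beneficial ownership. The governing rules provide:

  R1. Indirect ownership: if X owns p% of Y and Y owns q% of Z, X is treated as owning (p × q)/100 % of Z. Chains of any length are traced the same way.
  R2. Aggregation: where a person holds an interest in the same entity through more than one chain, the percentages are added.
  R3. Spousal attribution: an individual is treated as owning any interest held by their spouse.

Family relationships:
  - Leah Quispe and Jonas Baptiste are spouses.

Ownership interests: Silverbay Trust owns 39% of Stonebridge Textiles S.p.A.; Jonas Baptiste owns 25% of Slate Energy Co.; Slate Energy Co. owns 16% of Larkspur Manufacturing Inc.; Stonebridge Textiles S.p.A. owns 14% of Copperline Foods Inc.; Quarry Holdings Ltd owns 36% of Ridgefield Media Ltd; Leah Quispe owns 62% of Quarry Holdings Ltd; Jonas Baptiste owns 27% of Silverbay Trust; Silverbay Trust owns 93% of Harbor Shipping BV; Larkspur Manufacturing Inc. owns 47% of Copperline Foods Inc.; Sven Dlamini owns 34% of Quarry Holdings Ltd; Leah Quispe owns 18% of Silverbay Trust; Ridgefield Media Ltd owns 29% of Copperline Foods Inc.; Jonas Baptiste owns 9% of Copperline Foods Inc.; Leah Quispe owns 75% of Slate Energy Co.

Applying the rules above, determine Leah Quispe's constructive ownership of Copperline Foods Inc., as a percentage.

By spousal attribution (R3), Leah Quispe is treated as also owning Jonas Baptiste's interest in Silverbay Trust, giving 18% + 27% = 45%.
By spousal attribution (R3), Leah Quispe is treated as also owning Jonas Baptiste's interest in Slate Energy Co, giving 75% + 25% = 100%.
By spousal attribution (R3), Leah Quispe is treated as owning Jonas Baptiste's 9% interest in Copperline Foods Inc.
Chain via Quarry Holdings Ltd → Ridgefield Media Ltd (R1): 62% × 36% × 29% = 6.4728% of Copperline Foods Inc.
Chain via Silverbay Trust → Stonebridge Textiles S.p.A. (R1): 45% × 39% × 14% = 2.457% of Copperline Foods Inc.
Chain via Slate Energy Co. → Larkspur Manufacturing Inc. (R1): 100% × 16% × 47% = 7.52% of Copperline Foods Inc.
Direct interest in Copperline Foods Inc: 9%.
Aggregating (R2): 6.4728% + 2.457% + 7.52% + 9% = 25.4498%.

25.4498%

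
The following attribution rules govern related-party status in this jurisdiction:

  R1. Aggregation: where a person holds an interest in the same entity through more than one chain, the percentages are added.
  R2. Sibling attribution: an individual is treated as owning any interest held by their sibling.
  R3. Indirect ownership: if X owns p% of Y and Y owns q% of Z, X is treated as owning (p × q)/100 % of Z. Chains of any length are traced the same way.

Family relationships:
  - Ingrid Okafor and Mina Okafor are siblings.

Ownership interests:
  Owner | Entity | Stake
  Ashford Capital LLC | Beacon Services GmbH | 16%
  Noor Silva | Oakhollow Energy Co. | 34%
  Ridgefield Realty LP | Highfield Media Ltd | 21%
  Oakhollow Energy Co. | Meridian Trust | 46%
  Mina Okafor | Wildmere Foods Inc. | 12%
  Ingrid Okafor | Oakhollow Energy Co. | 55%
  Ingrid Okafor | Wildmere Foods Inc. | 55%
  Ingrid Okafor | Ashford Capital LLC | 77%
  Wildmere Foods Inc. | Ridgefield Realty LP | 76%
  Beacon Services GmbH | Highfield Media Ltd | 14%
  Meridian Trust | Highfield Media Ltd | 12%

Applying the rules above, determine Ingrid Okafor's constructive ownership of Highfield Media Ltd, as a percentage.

15.454%

By sibling attribution (R2), Ingrid Okafor is treated as also owning Mina Okafor's interest in Wildmere Foods Inc, giving 55% + 12% = 67%.
Chain via Wildmere Foods Inc. → Ridgefield Realty LP (R3): 67% × 76% × 21% = 10.6932% of Highfield Media Ltd.
Chain via Oakhollow Energy Co. → Meridian Trust (R3): 55% × 46% × 12% = 3.036% of Highfield Media Ltd.
Chain via Ashford Capital LLC → Beacon Services GmbH (R3): 77% × 16% × 14% = 1.7248% of Highfield Media Ltd.
Aggregating (R1): 10.6932% + 3.036% + 1.7248% = 15.454%.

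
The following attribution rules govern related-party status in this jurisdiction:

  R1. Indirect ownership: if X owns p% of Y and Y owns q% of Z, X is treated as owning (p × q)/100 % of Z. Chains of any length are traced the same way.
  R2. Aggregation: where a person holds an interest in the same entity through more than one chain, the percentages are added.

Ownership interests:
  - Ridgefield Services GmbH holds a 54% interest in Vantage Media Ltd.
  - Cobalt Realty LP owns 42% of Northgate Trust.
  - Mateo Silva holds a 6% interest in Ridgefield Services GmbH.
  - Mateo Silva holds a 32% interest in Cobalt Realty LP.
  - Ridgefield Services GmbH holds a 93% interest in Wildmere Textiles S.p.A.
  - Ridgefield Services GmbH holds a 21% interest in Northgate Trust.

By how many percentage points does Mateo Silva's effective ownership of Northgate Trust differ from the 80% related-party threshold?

65.3

Chain via Cobalt Realty LP (R1): 32% × 42% = 13.44% of Northgate Trust.
Chain via Ridgefield Services GmbH (R1): 6% × 21% = 1.26% of Northgate Trust.
Aggregating (R2): 13.44% + 1.26% = 14.7%.
14.7% falls short of the 80% threshold by 65.3 percentage points.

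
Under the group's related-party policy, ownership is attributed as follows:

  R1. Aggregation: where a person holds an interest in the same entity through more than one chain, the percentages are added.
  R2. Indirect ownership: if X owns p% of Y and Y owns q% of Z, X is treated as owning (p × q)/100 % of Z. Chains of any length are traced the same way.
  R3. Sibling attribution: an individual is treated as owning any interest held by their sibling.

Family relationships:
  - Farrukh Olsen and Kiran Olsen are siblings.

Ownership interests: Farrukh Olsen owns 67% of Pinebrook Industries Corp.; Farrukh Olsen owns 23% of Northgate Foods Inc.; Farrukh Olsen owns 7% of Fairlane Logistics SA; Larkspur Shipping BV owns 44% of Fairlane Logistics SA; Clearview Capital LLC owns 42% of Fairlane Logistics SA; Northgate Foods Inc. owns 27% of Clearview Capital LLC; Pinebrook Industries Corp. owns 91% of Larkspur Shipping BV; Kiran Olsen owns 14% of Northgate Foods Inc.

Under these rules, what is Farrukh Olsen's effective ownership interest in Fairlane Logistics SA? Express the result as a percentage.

By sibling attribution (R3), Farrukh Olsen is treated as also owning Kiran Olsen's interest in Northgate Foods Inc, giving 23% + 14% = 37%.
Chain via Pinebrook Industries Corp. → Larkspur Shipping BV (R2): 67% × 91% × 44% = 26.8268% of Fairlane Logistics SA.
Chain via Northgate Foods Inc. → Clearview Capital LLC (R2): 37% × 27% × 42% = 4.1958% of Fairlane Logistics SA.
Direct interest in Fairlane Logistics SA: 7%.
Aggregating (R1): 26.8268% + 4.1958% + 7% = 38.0226%.

38.0226%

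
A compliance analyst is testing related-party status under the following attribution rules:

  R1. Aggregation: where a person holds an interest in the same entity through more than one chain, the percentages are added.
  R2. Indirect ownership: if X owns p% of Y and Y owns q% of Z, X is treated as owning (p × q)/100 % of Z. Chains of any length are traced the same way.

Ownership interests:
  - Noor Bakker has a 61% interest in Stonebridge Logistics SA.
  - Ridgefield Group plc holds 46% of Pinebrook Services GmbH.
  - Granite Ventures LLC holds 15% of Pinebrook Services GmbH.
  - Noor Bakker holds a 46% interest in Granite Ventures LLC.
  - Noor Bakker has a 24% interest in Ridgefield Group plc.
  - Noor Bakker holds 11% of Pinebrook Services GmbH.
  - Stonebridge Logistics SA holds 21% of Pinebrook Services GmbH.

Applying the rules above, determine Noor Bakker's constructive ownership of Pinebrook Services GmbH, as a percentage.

41.75%

Chain via Ridgefield Group plc (R2): 24% × 46% = 11.04% of Pinebrook Services GmbH.
Chain via Granite Ventures LLC (R2): 46% × 15% = 6.9% of Pinebrook Services GmbH.
Chain via Stonebridge Logistics SA (R2): 61% × 21% = 12.81% of Pinebrook Services GmbH.
Direct interest in Pinebrook Services GmbH: 11%.
Aggregating (R1): 11.04% + 6.9% + 12.81% + 11% = 41.75%.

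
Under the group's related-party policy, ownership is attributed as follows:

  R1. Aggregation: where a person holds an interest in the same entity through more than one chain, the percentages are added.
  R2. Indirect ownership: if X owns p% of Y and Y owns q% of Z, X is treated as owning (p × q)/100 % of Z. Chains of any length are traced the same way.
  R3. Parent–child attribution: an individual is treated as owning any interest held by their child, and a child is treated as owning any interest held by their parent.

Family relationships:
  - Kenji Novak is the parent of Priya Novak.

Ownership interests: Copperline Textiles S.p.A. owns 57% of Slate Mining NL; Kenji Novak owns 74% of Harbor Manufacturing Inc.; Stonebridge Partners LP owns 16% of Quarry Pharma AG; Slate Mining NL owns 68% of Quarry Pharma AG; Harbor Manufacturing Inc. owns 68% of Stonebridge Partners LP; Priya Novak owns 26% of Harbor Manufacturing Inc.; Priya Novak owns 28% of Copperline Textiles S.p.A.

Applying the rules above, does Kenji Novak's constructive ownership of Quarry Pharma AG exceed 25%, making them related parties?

No

By parent–child attribution (R3), Kenji Novak is treated as also owning Priya Novak's interest in Harbor Manufacturing Inc, giving 74% + 26% = 100%.
By parent–child attribution (R3), Kenji Novak is treated as owning Priya Novak's 28% interest in Copperline Textiles S.p.A.
Chain via Harbor Manufacturing Inc. → Stonebridge Partners LP (R2): 100% × 68% × 16% = 10.88% of Quarry Pharma AG.
Chain via Copperline Textiles S.p.A. → Slate Mining NL (R2): 28% × 57% × 68% = 10.8528% of Quarry Pharma AG.
Aggregating (R1): 10.88% + 10.8528% = 21.7328%.
21.7328% does not exceed the 25% threshold, so Kenji is not a related party to Quarry Pharma AG.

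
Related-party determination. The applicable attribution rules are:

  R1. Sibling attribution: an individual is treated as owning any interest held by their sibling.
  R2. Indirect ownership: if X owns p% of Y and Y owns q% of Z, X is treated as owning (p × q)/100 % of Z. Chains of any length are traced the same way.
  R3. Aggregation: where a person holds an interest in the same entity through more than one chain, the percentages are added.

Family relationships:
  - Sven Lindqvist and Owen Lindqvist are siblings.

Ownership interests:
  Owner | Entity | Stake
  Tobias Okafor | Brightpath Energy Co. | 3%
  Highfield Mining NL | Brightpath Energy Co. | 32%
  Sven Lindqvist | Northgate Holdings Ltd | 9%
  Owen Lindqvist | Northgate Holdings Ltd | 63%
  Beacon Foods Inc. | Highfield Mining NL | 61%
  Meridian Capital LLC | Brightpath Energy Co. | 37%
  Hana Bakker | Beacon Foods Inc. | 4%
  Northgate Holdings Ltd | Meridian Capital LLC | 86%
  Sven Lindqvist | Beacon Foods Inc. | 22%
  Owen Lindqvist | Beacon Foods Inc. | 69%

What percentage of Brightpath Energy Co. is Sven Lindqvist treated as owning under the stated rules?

40.6736%

By sibling attribution (R1), Sven Lindqvist is treated as also owning Owen Lindqvist's interest in Beacon Foods Inc, giving 22% + 69% = 91%.
By sibling attribution (R1), Sven Lindqvist is treated as also owning Owen Lindqvist's interest in Northgate Holdings Ltd, giving 9% + 63% = 72%.
Chain via Beacon Foods Inc. → Highfield Mining NL (R2): 91% × 61% × 32% = 17.7632% of Brightpath Energy Co.
Chain via Northgate Holdings Ltd → Meridian Capital LLC (R2): 72% × 86% × 37% = 22.9104% of Brightpath Energy Co.
Aggregating (R3): 17.7632% + 22.9104% = 40.6736%.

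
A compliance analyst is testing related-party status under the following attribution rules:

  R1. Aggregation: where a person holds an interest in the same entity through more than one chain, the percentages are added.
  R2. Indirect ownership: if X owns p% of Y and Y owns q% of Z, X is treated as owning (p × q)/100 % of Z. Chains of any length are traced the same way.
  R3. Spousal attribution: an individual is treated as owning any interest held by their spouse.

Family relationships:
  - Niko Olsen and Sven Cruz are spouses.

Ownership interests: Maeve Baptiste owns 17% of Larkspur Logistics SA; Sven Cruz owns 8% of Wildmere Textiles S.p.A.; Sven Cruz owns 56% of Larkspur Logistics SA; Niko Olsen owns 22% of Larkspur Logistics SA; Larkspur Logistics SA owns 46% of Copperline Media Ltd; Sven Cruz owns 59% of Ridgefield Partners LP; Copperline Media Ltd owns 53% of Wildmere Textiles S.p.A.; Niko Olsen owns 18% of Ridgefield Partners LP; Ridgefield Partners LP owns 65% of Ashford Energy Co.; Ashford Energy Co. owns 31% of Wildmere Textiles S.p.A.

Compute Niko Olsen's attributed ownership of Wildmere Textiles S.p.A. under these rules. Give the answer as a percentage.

By spousal attribution (R3), Niko Olsen is treated as also owning Sven Cruz's interest in Larkspur Logistics SA, giving 22% + 56% = 78%.
By spousal attribution (R3), Niko Olsen is treated as also owning Sven Cruz's interest in Ridgefield Partners LP, giving 18% + 59% = 77%.
By spousal attribution (R3), Niko Olsen is treated as owning Sven Cruz's 8% interest in Wildmere Textiles S.p.A.
Chain via Larkspur Logistics SA → Copperline Media Ltd (R2): 78% × 46% × 53% = 19.0164% of Wildmere Textiles S.p.A.
Chain via Ridgefield Partners LP → Ashford Energy Co. (R2): 77% × 65% × 31% = 15.5155% of Wildmere Textiles S.p.A.
Direct interest in Wildmere Textiles S.p.A: 8%.
Aggregating (R1): 19.0164% + 15.5155% + 8% = 42.5319%.

42.5319%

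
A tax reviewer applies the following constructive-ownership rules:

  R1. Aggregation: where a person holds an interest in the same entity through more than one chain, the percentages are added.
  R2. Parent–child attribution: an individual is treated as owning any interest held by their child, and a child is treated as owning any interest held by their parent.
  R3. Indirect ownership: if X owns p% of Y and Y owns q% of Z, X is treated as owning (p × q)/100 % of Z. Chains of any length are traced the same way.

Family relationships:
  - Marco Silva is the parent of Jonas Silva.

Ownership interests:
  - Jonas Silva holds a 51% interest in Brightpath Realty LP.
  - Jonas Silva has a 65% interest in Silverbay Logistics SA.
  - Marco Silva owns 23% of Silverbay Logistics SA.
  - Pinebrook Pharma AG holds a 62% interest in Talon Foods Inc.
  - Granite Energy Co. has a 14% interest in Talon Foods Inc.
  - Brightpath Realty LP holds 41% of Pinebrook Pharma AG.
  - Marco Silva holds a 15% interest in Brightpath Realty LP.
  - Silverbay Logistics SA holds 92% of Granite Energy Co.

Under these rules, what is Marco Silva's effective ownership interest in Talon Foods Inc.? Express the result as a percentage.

28.1116%

By parent–child attribution (R2), Marco Silva is treated as also owning Jonas Silva's interest in Silverbay Logistics SA, giving 23% + 65% = 88%.
By parent–child attribution (R2), Marco Silva is treated as also owning Jonas Silva's interest in Brightpath Realty LP, giving 15% + 51% = 66%.
Chain via Silverbay Logistics SA → Granite Energy Co. (R3): 88% × 92% × 14% = 11.3344% of Talon Foods Inc.
Chain via Brightpath Realty LP → Pinebrook Pharma AG (R3): 66% × 41% × 62% = 16.7772% of Talon Foods Inc.
Aggregating (R1): 11.3344% + 16.7772% = 28.1116%.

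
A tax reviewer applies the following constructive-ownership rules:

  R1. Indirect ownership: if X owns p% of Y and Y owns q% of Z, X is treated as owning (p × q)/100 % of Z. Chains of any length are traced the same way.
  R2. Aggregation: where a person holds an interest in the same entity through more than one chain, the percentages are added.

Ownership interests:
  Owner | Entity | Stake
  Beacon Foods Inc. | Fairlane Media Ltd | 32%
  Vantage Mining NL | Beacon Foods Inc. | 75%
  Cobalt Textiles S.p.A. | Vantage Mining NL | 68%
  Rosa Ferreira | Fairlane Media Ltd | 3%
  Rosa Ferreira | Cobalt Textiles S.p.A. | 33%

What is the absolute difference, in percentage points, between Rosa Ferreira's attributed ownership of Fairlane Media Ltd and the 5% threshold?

Chain via Cobalt Textiles S.p.A. → Vantage Mining NL → Beacon Foods Inc. (R1): 33% × 68% × 75% × 32% = 5.3856% of Fairlane Media Ltd.
Direct interest in Fairlane Media Ltd: 3%.
Aggregating (R2): 5.3856% + 3% = 8.3856%.
8.3856% exceeds the 5% threshold by 3.3856 percentage points.

3.3856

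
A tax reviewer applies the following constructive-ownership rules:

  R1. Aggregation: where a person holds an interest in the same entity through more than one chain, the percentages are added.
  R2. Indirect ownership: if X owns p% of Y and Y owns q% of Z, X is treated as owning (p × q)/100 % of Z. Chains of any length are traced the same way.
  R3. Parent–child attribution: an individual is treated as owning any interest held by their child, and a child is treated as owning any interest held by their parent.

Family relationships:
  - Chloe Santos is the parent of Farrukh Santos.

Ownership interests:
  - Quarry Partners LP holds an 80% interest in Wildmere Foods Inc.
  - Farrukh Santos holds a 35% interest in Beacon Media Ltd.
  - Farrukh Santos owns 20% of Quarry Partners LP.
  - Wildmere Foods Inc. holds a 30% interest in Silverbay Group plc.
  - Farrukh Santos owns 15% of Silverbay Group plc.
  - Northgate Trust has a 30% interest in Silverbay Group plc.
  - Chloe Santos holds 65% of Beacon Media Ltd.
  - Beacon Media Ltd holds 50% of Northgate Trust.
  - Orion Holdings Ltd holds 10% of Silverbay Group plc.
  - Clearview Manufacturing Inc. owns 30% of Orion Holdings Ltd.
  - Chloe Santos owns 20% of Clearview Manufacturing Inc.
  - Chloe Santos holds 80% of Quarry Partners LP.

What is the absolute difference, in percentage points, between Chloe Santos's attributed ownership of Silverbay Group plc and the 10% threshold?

By parent–child attribution (R3), Chloe Santos is treated as also owning Farrukh Santos's interest in Beacon Media Ltd, giving 65% + 35% = 100%.
By parent–child attribution (R3), Chloe Santos is treated as also owning Farrukh Santos's interest in Quarry Partners LP, giving 80% + 20% = 100%.
By parent–child attribution (R3), Chloe Santos is treated as owning Farrukh Santos's 15% interest in Silverbay Group plc.
Chain via Beacon Media Ltd → Northgate Trust (R2): 100% × 50% × 30% = 15% of Silverbay Group plc.
Chain via Clearview Manufacturing Inc. → Orion Holdings Ltd (R2): 20% × 30% × 10% = 0.6% of Silverbay Group plc.
Chain via Quarry Partners LP → Wildmere Foods Inc. (R2): 100% × 80% × 30% = 24% of Silverbay Group plc.
Direct interest in Silverbay Group plc: 15%.
Aggregating (R1): 15% + 0.6% + 24% + 15% = 54.6%.
54.6% exceeds the 10% threshold by 44.6 percentage points.

44.6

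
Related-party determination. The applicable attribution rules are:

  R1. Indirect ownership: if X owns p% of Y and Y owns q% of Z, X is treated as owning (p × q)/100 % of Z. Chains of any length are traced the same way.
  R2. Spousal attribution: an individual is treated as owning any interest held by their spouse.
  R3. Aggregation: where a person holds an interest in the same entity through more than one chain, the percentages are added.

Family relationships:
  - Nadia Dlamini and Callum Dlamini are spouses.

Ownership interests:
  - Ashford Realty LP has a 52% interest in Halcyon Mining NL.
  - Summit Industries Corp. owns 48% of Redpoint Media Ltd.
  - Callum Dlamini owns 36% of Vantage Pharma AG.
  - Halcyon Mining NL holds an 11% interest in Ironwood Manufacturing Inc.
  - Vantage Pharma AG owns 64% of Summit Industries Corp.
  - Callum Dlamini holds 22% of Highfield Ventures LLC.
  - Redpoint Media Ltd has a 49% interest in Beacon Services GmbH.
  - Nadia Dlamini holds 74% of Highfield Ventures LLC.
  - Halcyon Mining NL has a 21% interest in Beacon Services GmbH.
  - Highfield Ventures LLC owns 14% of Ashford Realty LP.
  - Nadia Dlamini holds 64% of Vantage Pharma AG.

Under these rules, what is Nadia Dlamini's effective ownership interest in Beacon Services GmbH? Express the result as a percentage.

16.520448%

By spousal attribution (R2), Nadia Dlamini is treated as also owning Callum Dlamini's interest in Vantage Pharma AG, giving 64% + 36% = 100%.
By spousal attribution (R2), Nadia Dlamini is treated as also owning Callum Dlamini's interest in Highfield Ventures LLC, giving 74% + 22% = 96%.
Chain via Vantage Pharma AG → Summit Industries Corp. → Redpoint Media Ltd (R1): 100% × 64% × 48% × 49% = 15.0528% of Beacon Services GmbH.
Chain via Highfield Ventures LLC → Ashford Realty LP → Halcyon Mining NL (R1): 96% × 14% × 52% × 21% = 1.467648% of Beacon Services GmbH.
Aggregating (R3): 15.0528% + 1.467648% = 16.520448%.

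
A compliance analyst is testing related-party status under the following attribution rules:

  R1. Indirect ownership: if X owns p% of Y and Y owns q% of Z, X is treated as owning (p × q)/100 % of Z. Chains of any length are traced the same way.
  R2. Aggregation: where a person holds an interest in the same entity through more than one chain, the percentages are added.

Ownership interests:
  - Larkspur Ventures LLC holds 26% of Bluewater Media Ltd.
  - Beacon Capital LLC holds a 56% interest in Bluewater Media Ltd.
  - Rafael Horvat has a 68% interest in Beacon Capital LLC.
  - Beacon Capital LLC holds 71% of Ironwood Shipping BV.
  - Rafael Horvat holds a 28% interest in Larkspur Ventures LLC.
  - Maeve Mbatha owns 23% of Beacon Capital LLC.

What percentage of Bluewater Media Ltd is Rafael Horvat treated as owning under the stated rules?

45.36%

Chain via Beacon Capital LLC (R1): 68% × 56% = 38.08% of Bluewater Media Ltd.
Chain via Larkspur Ventures LLC (R1): 28% × 26% = 7.28% of Bluewater Media Ltd.
Aggregating (R2): 38.08% + 7.28% = 45.36%.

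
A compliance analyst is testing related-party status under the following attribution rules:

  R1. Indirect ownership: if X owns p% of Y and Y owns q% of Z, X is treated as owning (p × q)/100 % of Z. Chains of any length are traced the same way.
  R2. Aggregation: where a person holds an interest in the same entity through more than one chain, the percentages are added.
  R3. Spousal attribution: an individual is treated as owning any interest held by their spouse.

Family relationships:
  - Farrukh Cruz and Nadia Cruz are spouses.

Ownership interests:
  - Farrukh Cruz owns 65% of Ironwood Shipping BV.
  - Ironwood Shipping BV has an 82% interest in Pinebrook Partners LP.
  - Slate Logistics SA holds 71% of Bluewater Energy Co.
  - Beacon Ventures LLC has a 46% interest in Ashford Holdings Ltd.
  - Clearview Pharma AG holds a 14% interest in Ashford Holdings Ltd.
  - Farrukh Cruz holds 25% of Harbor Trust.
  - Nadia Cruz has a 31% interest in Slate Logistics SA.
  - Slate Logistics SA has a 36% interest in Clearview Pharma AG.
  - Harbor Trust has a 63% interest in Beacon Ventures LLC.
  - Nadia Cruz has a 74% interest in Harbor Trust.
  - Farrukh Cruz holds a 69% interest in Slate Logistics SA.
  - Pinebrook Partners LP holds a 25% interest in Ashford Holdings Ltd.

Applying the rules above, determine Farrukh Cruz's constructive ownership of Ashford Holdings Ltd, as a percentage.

By spousal attribution (R3), Farrukh Cruz is treated as also owning Nadia Cruz's interest in Slate Logistics SA, giving 69% + 31% = 100%.
By spousal attribution (R3), Farrukh Cruz is treated as also owning Nadia Cruz's interest in Harbor Trust, giving 25% + 74% = 99%.
Chain via Slate Logistics SA → Clearview Pharma AG (R1): 100% × 36% × 14% = 5.04% of Ashford Holdings Ltd.
Chain via Harbor Trust → Beacon Ventures LLC (R1): 99% × 63% × 46% = 28.6902% of Ashford Holdings Ltd.
Chain via Ironwood Shipping BV → Pinebrook Partners LP (R1): 65% × 82% × 25% = 13.325% of Ashford Holdings Ltd.
Aggregating (R2): 5.04% + 28.6902% + 13.325% = 47.0552%.

47.0552%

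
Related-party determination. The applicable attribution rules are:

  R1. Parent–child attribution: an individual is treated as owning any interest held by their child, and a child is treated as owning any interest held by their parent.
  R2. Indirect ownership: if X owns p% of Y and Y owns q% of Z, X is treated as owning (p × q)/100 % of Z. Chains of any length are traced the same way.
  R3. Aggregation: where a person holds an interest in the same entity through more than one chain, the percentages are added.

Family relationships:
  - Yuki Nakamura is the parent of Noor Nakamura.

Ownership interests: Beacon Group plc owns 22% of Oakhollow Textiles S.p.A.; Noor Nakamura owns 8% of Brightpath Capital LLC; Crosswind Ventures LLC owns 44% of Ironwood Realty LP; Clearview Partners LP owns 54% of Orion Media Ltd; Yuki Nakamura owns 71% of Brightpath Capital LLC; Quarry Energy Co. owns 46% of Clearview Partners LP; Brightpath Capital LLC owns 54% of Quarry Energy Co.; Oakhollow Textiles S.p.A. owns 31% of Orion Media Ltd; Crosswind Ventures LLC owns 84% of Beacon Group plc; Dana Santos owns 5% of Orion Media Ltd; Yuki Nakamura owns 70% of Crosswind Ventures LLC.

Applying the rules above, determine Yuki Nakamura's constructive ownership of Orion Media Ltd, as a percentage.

By parent–child attribution (R1), Yuki Nakamura is treated as also owning Noor Nakamura's interest in Brightpath Capital LLC, giving 71% + 8% = 79%.
Chain via Brightpath Capital LLC → Quarry Energy Co. → Clearview Partners LP (R2): 79% × 54% × 46% × 54% = 10.596744% of Orion Media Ltd.
Chain via Crosswind Ventures LLC → Beacon Group plc → Oakhollow Textiles S.p.A. (R2): 70% × 84% × 22% × 31% = 4.01016% of Orion Media Ltd.
Aggregating (R3): 10.596744% + 4.01016% = 14.606904%.

14.606904%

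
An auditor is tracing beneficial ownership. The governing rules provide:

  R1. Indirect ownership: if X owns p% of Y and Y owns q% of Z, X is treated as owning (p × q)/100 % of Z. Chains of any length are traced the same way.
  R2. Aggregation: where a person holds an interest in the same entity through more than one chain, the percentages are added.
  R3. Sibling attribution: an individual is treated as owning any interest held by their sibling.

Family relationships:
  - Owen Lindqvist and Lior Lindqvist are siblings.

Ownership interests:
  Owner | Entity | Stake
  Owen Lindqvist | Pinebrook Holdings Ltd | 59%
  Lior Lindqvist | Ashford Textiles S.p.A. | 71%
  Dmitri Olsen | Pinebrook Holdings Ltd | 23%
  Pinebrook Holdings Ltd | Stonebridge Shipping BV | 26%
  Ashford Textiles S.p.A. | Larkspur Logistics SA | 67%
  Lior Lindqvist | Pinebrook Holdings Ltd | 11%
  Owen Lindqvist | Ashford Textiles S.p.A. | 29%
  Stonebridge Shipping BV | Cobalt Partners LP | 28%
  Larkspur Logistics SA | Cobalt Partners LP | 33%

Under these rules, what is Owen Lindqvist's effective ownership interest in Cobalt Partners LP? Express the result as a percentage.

By sibling attribution (R3), Owen Lindqvist is treated as also owning Lior Lindqvist's interest in Ashford Textiles S.p.A, giving 29% + 71% = 100%.
By sibling attribution (R3), Owen Lindqvist is treated as also owning Lior Lindqvist's interest in Pinebrook Holdings Ltd, giving 59% + 11% = 70%.
Chain via Ashford Textiles S.p.A. → Larkspur Logistics SA (R1): 100% × 67% × 33% = 22.11% of Cobalt Partners LP.
Chain via Pinebrook Holdings Ltd → Stonebridge Shipping BV (R1): 70% × 26% × 28% = 5.096% of Cobalt Partners LP.
Aggregating (R2): 22.11% + 5.096% = 27.206%.

27.206%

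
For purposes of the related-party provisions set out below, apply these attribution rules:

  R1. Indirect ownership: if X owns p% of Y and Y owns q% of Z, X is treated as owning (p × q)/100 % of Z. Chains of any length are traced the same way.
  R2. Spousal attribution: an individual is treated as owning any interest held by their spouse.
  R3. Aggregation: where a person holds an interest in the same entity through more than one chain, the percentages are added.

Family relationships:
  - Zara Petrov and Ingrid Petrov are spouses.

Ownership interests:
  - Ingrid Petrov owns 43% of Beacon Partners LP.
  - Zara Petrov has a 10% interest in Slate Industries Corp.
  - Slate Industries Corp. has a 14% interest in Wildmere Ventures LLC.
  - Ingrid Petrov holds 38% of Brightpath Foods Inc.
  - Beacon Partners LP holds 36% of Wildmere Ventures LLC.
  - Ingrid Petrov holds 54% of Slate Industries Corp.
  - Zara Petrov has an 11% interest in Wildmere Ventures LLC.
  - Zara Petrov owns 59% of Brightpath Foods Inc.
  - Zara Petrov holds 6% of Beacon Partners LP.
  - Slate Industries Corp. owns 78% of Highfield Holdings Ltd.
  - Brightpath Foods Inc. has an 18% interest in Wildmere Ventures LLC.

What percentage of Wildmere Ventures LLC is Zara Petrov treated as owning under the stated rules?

55.06%

By spousal attribution (R2), Zara Petrov is treated as also owning Ingrid Petrov's interest in Slate Industries Corp, giving 10% + 54% = 64%.
By spousal attribution (R2), Zara Petrov is treated as also owning Ingrid Petrov's interest in Brightpath Foods Inc, giving 59% + 38% = 97%.
By spousal attribution (R2), Zara Petrov is treated as also owning Ingrid Petrov's interest in Beacon Partners LP, giving 6% + 43% = 49%.
Chain via Slate Industries Corp. (R1): 64% × 14% = 8.96% of Wildmere Ventures LLC.
Chain via Brightpath Foods Inc. (R1): 97% × 18% = 17.46% of Wildmere Ventures LLC.
Chain via Beacon Partners LP (R1): 49% × 36% = 17.64% of Wildmere Ventures LLC.
Direct interest in Wildmere Ventures LLC: 11%.
Aggregating (R3): 8.96% + 17.46% + 17.64% + 11% = 55.06%.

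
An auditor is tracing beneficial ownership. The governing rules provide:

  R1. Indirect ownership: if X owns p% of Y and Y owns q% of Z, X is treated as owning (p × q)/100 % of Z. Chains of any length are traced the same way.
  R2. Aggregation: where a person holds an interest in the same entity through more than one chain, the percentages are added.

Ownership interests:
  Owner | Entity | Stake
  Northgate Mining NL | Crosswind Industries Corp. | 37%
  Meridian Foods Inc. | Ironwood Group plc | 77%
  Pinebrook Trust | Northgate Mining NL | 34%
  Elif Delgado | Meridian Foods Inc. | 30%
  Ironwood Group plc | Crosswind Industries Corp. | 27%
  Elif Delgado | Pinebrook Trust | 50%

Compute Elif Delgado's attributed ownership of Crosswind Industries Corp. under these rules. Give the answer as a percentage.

Chain via Meridian Foods Inc. → Ironwood Group plc (R1): 30% × 77% × 27% = 6.237% of Crosswind Industries Corp.
Chain via Pinebrook Trust → Northgate Mining NL (R1): 50% × 34% × 37% = 6.29% of Crosswind Industries Corp.
Aggregating (R2): 6.237% + 6.29% = 12.527%.

12.527%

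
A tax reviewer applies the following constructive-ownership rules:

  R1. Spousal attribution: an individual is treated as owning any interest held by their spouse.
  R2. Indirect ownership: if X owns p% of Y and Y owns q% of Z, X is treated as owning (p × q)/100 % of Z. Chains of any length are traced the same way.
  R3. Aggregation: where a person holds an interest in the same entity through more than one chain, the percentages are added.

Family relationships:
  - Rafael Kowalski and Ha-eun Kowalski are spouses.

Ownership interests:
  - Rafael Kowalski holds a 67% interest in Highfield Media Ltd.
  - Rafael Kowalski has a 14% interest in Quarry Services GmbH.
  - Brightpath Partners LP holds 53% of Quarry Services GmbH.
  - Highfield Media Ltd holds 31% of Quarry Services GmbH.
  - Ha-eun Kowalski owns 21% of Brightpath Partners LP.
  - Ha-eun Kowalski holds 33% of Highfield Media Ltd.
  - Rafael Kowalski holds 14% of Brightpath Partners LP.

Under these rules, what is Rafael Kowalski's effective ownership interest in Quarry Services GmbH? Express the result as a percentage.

By spousal attribution (R1), Rafael Kowalski is treated as also owning Ha-eun Kowalski's interest in Highfield Media Ltd, giving 67% + 33% = 100%.
By spousal attribution (R1), Rafael Kowalski is treated as also owning Ha-eun Kowalski's interest in Brightpath Partners LP, giving 14% + 21% = 35%.
Chain via Highfield Media Ltd (R2): 100% × 31% = 31% of Quarry Services GmbH.
Chain via Brightpath Partners LP (R2): 35% × 53% = 18.55% of Quarry Services GmbH.
Direct interest in Quarry Services GmbH: 14%.
Aggregating (R3): 31% + 18.55% + 14% = 63.55%.

63.55%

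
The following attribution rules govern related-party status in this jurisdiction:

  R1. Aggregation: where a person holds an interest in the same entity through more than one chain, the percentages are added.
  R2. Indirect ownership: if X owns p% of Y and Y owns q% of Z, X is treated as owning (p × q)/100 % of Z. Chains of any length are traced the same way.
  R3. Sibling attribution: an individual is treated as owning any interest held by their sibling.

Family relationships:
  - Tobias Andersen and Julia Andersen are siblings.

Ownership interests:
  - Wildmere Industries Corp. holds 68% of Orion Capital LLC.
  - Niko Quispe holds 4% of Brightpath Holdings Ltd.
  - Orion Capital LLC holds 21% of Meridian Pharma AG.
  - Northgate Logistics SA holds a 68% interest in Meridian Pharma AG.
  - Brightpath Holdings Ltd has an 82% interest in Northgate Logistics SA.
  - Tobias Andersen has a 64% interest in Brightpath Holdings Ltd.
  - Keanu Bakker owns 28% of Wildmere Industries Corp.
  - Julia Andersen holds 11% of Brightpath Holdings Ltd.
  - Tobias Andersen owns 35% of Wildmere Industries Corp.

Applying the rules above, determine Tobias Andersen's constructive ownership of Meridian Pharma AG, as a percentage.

By sibling attribution (R3), Tobias Andersen is treated as also owning Julia Andersen's interest in Brightpath Holdings Ltd, giving 64% + 11% = 75%.
Chain via Wildmere Industries Corp. → Orion Capital LLC (R2): 35% × 68% × 21% = 4.998% of Meridian Pharma AG.
Chain via Brightpath Holdings Ltd → Northgate Logistics SA (R2): 75% × 82% × 68% = 41.82% of Meridian Pharma AG.
Aggregating (R1): 4.998% + 41.82% = 46.818%.

46.818%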